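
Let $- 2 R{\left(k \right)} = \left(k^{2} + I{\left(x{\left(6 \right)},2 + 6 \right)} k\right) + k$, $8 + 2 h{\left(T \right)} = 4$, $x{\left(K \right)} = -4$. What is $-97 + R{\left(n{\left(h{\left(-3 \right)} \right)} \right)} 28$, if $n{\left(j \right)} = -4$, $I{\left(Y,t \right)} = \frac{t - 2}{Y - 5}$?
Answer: $- \frac{907}{3} \approx -302.33$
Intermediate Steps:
$I{\left(Y,t \right)} = \frac{-2 + t}{-5 + Y}$
$h{\left(T \right)} = -2$ ($h{\left(T \right)} = -4 + \frac{1}{2} \cdot 4 = -4 + 2 = -2$)
$R{\left(k \right)} = - \frac{k^{2}}{2} - \frac{k}{6}$ ($R{\left(k \right)} = - \frac{\left(k^{2} + \frac{-2 + \left(2 + 6\right)}{-5 - 4} k\right) + k}{2} = - \frac{\left(k^{2} + \frac{-2 + 8}{-9} k\right) + k}{2} = - \frac{\left(k^{2} + \left(- \frac{1}{9}\right) 6 k\right) + k}{2} = - \frac{\left(k^{2} - \frac{2 k}{3}\right) + k}{2} = - \frac{k^{2} + \frac{k}{3}}{2} = - \frac{k^{2}}{2} - \frac{k}{6}$)
$-97 + R{\left(n{\left(h{\left(-3 \right)} \right)} \right)} 28 = -97 + \left(- \frac{1}{6}\right) \left(-4\right) \left(1 + 3 \left(-4\right)\right) 28 = -97 + \left(- \frac{1}{6}\right) \left(-4\right) \left(1 - 12\right) 28 = -97 + \left(- \frac{1}{6}\right) \left(-4\right) \left(-11\right) 28 = -97 - \frac{616}{3} = - \frac{907}{3}$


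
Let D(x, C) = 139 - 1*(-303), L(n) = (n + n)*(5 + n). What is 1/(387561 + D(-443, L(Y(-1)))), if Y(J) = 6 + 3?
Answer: 1/388003 ≈ 2.5773e-6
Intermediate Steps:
Y(J) = 9
L(n) = 2*n*(5 + n) (L(n) = (2*n)*(5 + n) = 2*n*(5 + n))
D(x, C) = 442 (D(x, C) = 139 + 303 = 442)
1/(387561 + D(-443, L(Y(-1)))) = 1/(387561 + 442) = 1/388003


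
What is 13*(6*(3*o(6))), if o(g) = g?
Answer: 1404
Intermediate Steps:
13*(6*(3*o(6))) = 13*(6*(3*6)) = 13*(6*18) = 13*108 = 1404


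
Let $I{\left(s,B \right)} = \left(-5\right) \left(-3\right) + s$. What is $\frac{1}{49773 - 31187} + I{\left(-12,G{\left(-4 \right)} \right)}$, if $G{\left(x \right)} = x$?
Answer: $\frac{55759}{18586} \approx 3.0001$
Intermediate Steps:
$I{\left(s,B \right)} = 15 + s$
$\frac{1}{49773 - 31187} + I{\left(-12,G{\left(-4 \right)} \right)} = \frac{1}{49773 - 31187} + \left(15 - 12\right) = \frac{1}{18586} + 3 = \frac{55759}{18586}$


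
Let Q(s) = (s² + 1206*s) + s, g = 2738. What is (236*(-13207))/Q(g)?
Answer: -1558426/5400705 ≈ -0.28856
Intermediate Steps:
Q(s) = s² + 1207*s
(236*(-13207))/Q(g) = (236*(-13207))/((2738*(1207 + 2738))) = -3116852/(2738*3945) = -3116852/10801410 = -3116852*1/10801410 = -1558426/5400705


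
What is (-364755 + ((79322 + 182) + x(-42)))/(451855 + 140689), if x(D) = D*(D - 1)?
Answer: -283445/592544 ≈ -0.47835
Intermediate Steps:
x(D) = D*(-1 + D)
(-364755 + ((79322 + 182) + x(-42)))/(451855 + 140689) = (-364755 + ((79322 + 182) - 42*(-1 - 42)))/(451855 + 140689) = (-364755 + (79504 - 42*(-43)))/592544 = (-364755 + (79504 + 1806))*(1/592544) = (-364755 + 81310)*(1/592544) = -283445*1/592544 = -283445/592544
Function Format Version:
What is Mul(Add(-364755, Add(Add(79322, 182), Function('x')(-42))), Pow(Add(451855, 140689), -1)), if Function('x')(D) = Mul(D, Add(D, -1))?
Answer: Rational(-283445, 592544) ≈ -0.47835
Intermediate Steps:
Function('x')(D) = Mul(D, Add(-1, D))
Mul(Add(-364755, Add(Add(79322, 182), Function('x')(-42))), Pow(Add(451855, 140689), -1)) = Mul(Add(-364755, Add(Add(79322, 182), Mul(-42, Add(-1, -42)))), Pow(Add(451855, 140689), -1)) = Mul(Add(-364755, Add(79504, Mul(-42, -43))), Pow(592544, -1)) = Mul(Add(-364755, Add(79504, 1806)), Rational(1, 592544)) = Mul(Add(-364755, 81310), Rational(1, 592544)) = Mul(-283445, Rational(1, 592544)) = Rational(-283445, 592544)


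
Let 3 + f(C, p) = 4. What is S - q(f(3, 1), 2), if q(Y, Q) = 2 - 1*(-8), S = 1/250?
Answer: -2499/250 ≈ -9.9960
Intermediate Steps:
f(C, p) = 1 (f(C, p) = -3 + 4 = 1)
S = 1/250 ≈ 0.0040000
q(Y, Q) = 10 (q(Y, Q) = 2 + 8 = 10)
S - q(f(3, 1), 2) = 1/250 - 1*10 = 1/250 - 10 = -2499/250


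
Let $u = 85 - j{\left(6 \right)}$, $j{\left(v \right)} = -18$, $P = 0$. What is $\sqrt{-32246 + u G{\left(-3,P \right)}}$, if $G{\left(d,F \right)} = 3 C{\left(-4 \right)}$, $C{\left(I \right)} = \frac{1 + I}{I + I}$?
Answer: $\frac{i \sqrt{514082}}{4} \approx 179.25 i$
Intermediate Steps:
$u = 103$ ($u = 85 - -18 = 85 + 18 = 103$)
$C{\left(I \right)} = \frac{1 + I}{2 I}$
$G{\left(d,F \right)} = \frac{9}{8}$ ($G{\left(d,F \right)} = 3 \frac{1 - 4}{2 \left(-4\right)} = 3 \cdot \frac{1}{2} \left(- \frac{1}{4}\right) \left(-3\right) = 3 \cdot \frac{3}{8} = \frac{9}{8}$)
$\sqrt{-32246 + u G{\left(-3,P \right)}} = \sqrt{-32246 + 103 \cdot \frac{9}{8}} = \sqrt{-32246 + \frac{927}{8}} = \sqrt{- \frac{257041}{8}} = \frac{i \sqrt{514082}}{4}$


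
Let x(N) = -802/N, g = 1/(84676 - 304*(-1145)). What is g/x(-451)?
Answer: 451/347070312 ≈ 1.2994e-6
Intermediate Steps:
g = 1/432756 (g = 1/(84676 + 348080) = 1/432756 ≈ 2.3108e-6)
g/x(-451) = 1/(432756*((-802/(-451)))) = 1/(432756*((-802*(-1/451)))) = 1/(432756*(802/451)) = (1/432756)*(451/802) = 451/347070312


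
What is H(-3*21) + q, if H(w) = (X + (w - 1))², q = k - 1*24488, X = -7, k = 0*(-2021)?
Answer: -19447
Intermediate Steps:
k = 0
q = -24488 (q = 0 - 1*24488 = 0 - 24488 = -24488)
H(w) = (-8 + w)² (H(w) = (-7 + (w - 1))² = (-7 + (-1 + w))² = (-8 + w)²)
H(-3*21) + q = (-8 - 3*21)² - 24488 = (-8 - 63)² - 24488 = (-71)² - 24488 = 5041 - 24488 = -19447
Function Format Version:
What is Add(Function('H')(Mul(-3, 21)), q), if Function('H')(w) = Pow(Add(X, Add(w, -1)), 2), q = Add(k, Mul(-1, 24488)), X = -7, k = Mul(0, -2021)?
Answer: -19447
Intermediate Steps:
k = 0
q = -24488 (q = Add(0, Mul(-1, 24488)) = Add(0, -24488) = -24488)
Function('H')(w) = Pow(Add(-8, w), 2) (Function('H')(w) = Pow(Add(-7, Add(w, -1)), 2) = Pow(Add(-7, Add(-1, w)), 2) = Pow(Add(-8, w), 2))
Add(Function('H')(Mul(-3, 21)), q) = Add(Pow(Add(-8, Mul(-3, 21)), 2), -24488) = Add(Pow(Add(-8, -63), 2), -24488) = Add(Pow(-71, 2), -24488) = Add(5041, -24488) = -19447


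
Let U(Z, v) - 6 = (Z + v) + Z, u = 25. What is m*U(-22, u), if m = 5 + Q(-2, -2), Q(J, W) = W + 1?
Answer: -52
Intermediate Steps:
Q(J, W) = 1 + W
U(Z, v) = 6 + v + 2*Z (U(Z, v) = 6 + ((Z + v) + Z) = 6 + (v + 2*Z) = 6 + v + 2*Z)
m = 4 (m = 5 + (1 - 2) = 5 - 1 = 4)
m*U(-22, u) = 4*(6 + 25 + 2*(-22)) = 4*(6 + 25 - 44) = 4*(-13) = -52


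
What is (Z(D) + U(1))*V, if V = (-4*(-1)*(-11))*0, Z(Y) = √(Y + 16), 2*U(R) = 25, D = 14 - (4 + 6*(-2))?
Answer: 0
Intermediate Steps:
D = 22 (D = 14 - (4 - 12) = 14 - 1*(-8) = 14 + 8 = 22)
U(R) = 25/2 (U(R) = (½)*25 = 25/2)
Z(Y) = √(16 + Y)
V = 0 (V = (4*(-11))*0 = -44*0 = 0)
(Z(D) + U(1))*V = (√(16 + 22) + 25/2)*0 = (√38 + 25/2)*0 = (25/2 + √38)*0 = 0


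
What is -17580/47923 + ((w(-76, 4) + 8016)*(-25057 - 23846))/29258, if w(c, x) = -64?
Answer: -9318325170564/701065567 ≈ -13292.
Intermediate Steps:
-17580/47923 + ((w(-76, 4) + 8016)*(-25057 - 23846))/29258 = -17580/47923 + ((-64 + 8016)*(-25057 - 23846))/29258 = -17580*1/47923 + (7952*(-48903))*(1/29258) = -17580/47923 - 388876656*1/29258 = -17580/47923 - 194438328/14629 = -9318325170564/701065567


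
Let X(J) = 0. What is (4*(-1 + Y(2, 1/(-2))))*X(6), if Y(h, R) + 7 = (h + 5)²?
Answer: 0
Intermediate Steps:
Y(h, R) = -7 + (5 + h)² (Y(h, R) = -7 + (h + 5)² = -7 + (5 + h)²)
(4*(-1 + Y(2, 1/(-2))))*X(6) = (4*(-1 + (-7 + (5 + 2)²)))*0 = (4*(-1 + (-7 + 7²)))*0 = (4*(-1 + (-7 + 49)))*0 = (4*(-1 + 42))*0 = (4*41)*0 = 164*0 = 0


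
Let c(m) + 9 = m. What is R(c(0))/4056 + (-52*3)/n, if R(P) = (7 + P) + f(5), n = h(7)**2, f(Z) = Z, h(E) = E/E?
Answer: -210911/1352 ≈ -156.00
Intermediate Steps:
h(E) = 1
c(m) = -9 + m
n = 1 (n = 1**2 = 1)
R(P) = 12 + P (R(P) = (7 + P) + 5 = 12 + P)
R(c(0))/4056 + (-52*3)/n = (12 + (-9 + 0))/4056 - 52*3/1 = (12 - 9)*(1/4056) - 156*1 = 3*(1/4056) - 156 = 1/1352 - 156 = -210911/1352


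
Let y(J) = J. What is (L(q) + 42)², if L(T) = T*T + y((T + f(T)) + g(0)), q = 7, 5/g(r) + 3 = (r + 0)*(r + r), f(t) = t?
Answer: 96100/9 ≈ 10678.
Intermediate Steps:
g(r) = 5/(-3 + 2*r²) (g(r) = 5/(-3 + (r + 0)*(r + r)) = 5/(-3 + r*(2*r)) = 5/(-3 + 2*r²))
L(T) = -5/3 + T² + 2*T (L(T) = T*T + ((T + T) + 5/(-3 + 2*0²)) = T² + (2*T + 5/(-3 + 2*0)) = T² + (2*T + 5/(-3 + 0)) = T² + (2*T + 5/(-3)) = T² + (2*T + 5*(-⅓)) = T² + (2*T - 5/3) = T² + (-5/3 + 2*T) = -5/3 + T² + 2*T)
(L(q) + 42)² = ((-5/3 + 7² + 2*7) + 42)² = ((-5/3 + 49 + 14) + 42)² = (184/3 + 42)² = (310/3)² = 96100/9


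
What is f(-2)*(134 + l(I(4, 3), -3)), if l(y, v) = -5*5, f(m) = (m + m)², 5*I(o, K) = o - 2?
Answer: 1744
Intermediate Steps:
I(o, K) = -⅖ + o/5 (I(o, K) = (o - 2)/5 = (-2 + o)/5 = -⅖ + o/5)
f(m) = 4*m² (f(m) = (2*m)² = 4*m²)
l(y, v) = -25
f(-2)*(134 + l(I(4, 3), -3)) = (4*(-2)²)*(134 - 25) = (4*4)*109 = 16*109 = 1744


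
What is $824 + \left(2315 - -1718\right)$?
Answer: $4857$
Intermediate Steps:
$824 + \left(2315 - -1718\right) = 824 + \left(2315 + 1718\right) = 824 + 4033 = 4857$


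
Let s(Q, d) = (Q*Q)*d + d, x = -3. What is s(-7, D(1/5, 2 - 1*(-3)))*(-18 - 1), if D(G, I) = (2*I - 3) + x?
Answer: -3800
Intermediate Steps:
D(G, I) = -6 + 2*I (D(G, I) = (2*I - 3) - 3 = (-3 + 2*I) - 3 = -6 + 2*I)
s(Q, d) = d + d*Q**2 (s(Q, d) = Q**2*d + d = d*Q**2 + d = d + d*Q**2)
s(-7, D(1/5, 2 - 1*(-3)))*(-18 - 1) = ((-6 + 2*(2 - 1*(-3)))*(1 + (-7)**2))*(-18 - 1) = ((-6 + 2*(2 + 3))*(1 + 49))*(-19) = ((-6 + 2*5)*50)*(-19) = ((-6 + 10)*50)*(-19) = (4*50)*(-19) = 200*(-19) = -3800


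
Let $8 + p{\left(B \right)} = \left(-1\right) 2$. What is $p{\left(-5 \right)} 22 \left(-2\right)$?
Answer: $440$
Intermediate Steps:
$p{\left(B \right)} = -10$ ($p{\left(B \right)} = -8 - 2 = -10$)
$p{\left(-5 \right)} 22 \left(-2\right) = \left(-10\right) 22 \left(-2\right) = \left(-220\right) \left(-2\right) = 440$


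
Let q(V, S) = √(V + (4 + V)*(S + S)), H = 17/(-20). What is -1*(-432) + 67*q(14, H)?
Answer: 432 + 67*I*√415/5 ≈ 432.0 + 272.98*I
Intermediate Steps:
H = -17/20 (H = 17*(-1/20) = -17/20 ≈ -0.85000)
q(V, S) = √(V + 2*S*(4 + V)) (q(V, S) = √(V + (4 + V)*(2*S)) = √(V + 2*S*(4 + V)))
-1*(-432) + 67*q(14, H) = -1*(-432) + 67*√(14 + 8*(-17/20) + 2*(-17/20)*14) = 432 + 67*√(14 - 34/5 - 119/5) = 432 + 67*√(-83/5) = 432 + 67*(I*√415/5) = 432 + 67*I*√415/5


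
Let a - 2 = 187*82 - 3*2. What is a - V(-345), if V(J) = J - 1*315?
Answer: 15990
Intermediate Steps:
V(J) = -315 + J (V(J) = J - 315 = -315 + J)
a = 15330 (a = 2 + (187*82 - 3*2) = 2 + (15334 - 6) = 2 + 15328 = 15330)
a - V(-345) = 15330 - (-315 - 345) = 15330 - 1*(-660) = 15330 + 660 = 15990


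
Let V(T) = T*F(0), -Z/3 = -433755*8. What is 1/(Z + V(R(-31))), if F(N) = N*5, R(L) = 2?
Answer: 1/10410120 ≈ 9.6060e-8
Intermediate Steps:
F(N) = 5*N
Z = 10410120 (Z = -(-86751)*15*8 = -(-86751)*120 = -3*(-3470040) = 10410120)
V(T) = 0 (V(T) = T*(5*0) = T*0 = 0)
1/(Z + V(R(-31))) = 1/(10410120 + 0) = 1/10410120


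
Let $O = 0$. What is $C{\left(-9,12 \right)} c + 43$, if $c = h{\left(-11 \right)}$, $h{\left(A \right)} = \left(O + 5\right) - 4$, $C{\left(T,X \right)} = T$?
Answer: $34$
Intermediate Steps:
$h{\left(A \right)} = 1$ ($h{\left(A \right)} = \left(0 + 5\right) - 4 = 5 - 4 = 1$)
$c = 1$
$C{\left(-9,12 \right)} c + 43 = \left(-9\right) 1 + 43 = -9 + 43 = 34$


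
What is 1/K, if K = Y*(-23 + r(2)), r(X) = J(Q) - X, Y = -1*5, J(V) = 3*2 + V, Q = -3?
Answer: 1/110 ≈ 0.0090909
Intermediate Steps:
J(V) = 6 + V
Y = -5
r(X) = 3 - X (r(X) = (6 - 3) - X = 3 - X)
K = 110 (K = -5*(-23 + (3 - 1*2)) = -5*(-23 + (3 - 2)) = -5*(-23 + 1) = -5*(-22) = 110)
1/K = 1/110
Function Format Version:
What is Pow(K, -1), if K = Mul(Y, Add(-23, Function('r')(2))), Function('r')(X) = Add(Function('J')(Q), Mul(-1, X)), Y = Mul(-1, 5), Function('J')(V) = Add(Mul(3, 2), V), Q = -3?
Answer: Rational(1, 110) ≈ 0.0090909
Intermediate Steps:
Function('J')(V) = Add(6, V)
Y = -5
Function('r')(X) = Add(3, Mul(-1, X)) (Function('r')(X) = Add(Add(6, -3), Mul(-1, X)) = Add(3, Mul(-1, X)))
K = 110 (K = Mul(-5, Add(-23, Add(3, Mul(-1, 2)))) = Mul(-5, Add(-23, Add(3, -2))) = Mul(-5, Add(-23, 1)) = Mul(-5, -22) = 110)
Pow(K, -1) = Pow(110, -1) = Rational(1, 110)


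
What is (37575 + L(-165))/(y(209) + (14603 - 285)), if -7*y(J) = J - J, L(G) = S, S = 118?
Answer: 37693/14318 ≈ 2.6326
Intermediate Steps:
L(G) = 118
y(J) = 0 (y(J) = -(J - J)/7 = -⅐*0 = 0)
(37575 + L(-165))/(y(209) + (14603 - 285)) = (37575 + 118)/(0 + (14603 - 285)) = 37693/(0 + 14318) = 37693/14318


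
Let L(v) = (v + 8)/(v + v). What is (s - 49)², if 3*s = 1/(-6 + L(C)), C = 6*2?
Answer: 2313441/961 ≈ 2407.3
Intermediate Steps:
C = 12
L(v) = (8 + v)/(2*v) (L(v) = (8 + v)/((2*v)) = (8 + v)*(1/(2*v)) = (8 + v)/(2*v))
s = -2/31 (s = 1/(3*(-6 + (½)*(8 + 12)/12)) = 1/(3*(-6 + (½)*(1/12)*20)) = 1/(3*(-6 + ⅚)) = 1/(3*(-31/6)) = (⅓)*(-6/31) = -2/31 ≈ -0.064516)
(s - 49)² = (-2/31 - 49)² = (-1521/31)² = 2313441/961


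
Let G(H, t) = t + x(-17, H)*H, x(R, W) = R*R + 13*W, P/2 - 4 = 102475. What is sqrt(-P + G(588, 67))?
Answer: sqrt(4459713) ≈ 2111.8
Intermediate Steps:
P = 204958 (P = 8 + 2*102475 = 8 + 204950 = 204958)
x(R, W) = R**2 + 13*W
G(H, t) = t + H*(289 + 13*H) (G(H, t) = t + ((-17)**2 + 13*H)*H = t + (289 + 13*H)*H = t + H*(289 + 13*H))
sqrt(-P + G(588, 67)) = sqrt(-1*204958 + (67 + 588*(289 + 13*588))) = sqrt(-204958 + (67 + 588*(289 + 7644))) = sqrt(-204958 + (67 + 588*7933)) = sqrt(-204958 + (67 + 4664604)) = sqrt(-204958 + 4664671) = sqrt(4459713)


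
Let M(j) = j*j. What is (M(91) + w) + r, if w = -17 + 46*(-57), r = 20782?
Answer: 26424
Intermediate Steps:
M(j) = j²
w = -2639 (w = -17 - 2622 = -2639)
(M(91) + w) + r = (91² - 2639) + 20782 = (8281 - 2639) + 20782 = 5642 + 20782 = 26424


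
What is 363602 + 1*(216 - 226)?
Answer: 363592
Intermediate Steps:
363602 + 1*(216 - 226) = 363602 + 1*(-10) = 363602 - 10 = 363592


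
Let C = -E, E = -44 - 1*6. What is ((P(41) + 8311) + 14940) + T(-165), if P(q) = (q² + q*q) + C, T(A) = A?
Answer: 26498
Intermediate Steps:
E = -50 (E = -44 - 6 = -50)
C = 50 (C = -1*(-50) = 50)
P(q) = 50 + 2*q² (P(q) = (q² + q*q) + 50 = (q² + q²) + 50 = 2*q² + 50 = 50 + 2*q²)
((P(41) + 8311) + 14940) + T(-165) = (((50 + 2*41²) + 8311) + 14940) - 165 = (((50 + 2*1681) + 8311) + 14940) - 165 = (((50 + 3362) + 8311) + 14940) - 165 = ((3412 + 8311) + 14940) - 165 = (11723 + 14940) - 165 = 26663 - 165 = 26498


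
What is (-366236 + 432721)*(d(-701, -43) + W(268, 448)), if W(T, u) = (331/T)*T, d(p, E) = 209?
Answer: 35901900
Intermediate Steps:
W(T, u) = 331
(-366236 + 432721)*(d(-701, -43) + W(268, 448)) = (-366236 + 432721)*(209 + 331) = 66485*540 = 35901900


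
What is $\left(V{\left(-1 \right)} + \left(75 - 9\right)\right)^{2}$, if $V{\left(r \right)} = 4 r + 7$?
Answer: $4761$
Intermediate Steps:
$V{\left(r \right)} = 7 + 4 r$
$\left(V{\left(-1 \right)} + \left(75 - 9\right)\right)^{2} = \left(\left(7 + 4 \left(-1\right)\right) + \left(75 - 9\right)\right)^{2} = \left(\left(7 - 4\right) + 66\right)^{2} = \left(3 + 66\right)^{2} = 69^{2} = 4761$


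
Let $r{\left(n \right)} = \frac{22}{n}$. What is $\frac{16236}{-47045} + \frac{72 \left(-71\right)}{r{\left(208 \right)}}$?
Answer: $- \frac{25011558756}{517495} \approx -48332.0$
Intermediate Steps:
$\frac{16236}{-47045} + \frac{72 \left(-71\right)}{r{\left(208 \right)}} = \frac{16236}{-47045} + \frac{72 \left(-71\right)}{22 \cdot \frac{1}{208}} = 16236 \left(- \frac{1}{47045}\right) - \frac{5112}{22 \cdot \frac{1}{208}} = - \frac{16236}{47045} - \frac{5112}{\frac{11}{104}} = - \frac{16236}{47045} - \frac{531648}{11} = - \frac{25011558756}{517495}$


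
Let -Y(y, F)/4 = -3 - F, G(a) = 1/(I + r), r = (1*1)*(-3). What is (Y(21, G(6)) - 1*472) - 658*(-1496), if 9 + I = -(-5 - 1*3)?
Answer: 983907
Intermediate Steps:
I = -1 (I = -9 - (-5 - 1*3) = -9 - (-5 - 3) = -9 - 1*(-8) = -9 + 8 = -1)
r = -3 (r = 1*(-3) = -3)
G(a) = -1/4 (G(a) = 1/(-1 - 3) = 1/(-4) = -1/4)
Y(y, F) = 12 + 4*F (Y(y, F) = -4*(-3 - F) = 12 + 4*F)
(Y(21, G(6)) - 1*472) - 658*(-1496) = ((12 + 4*(-1/4)) - 1*472) - 658*(-1496) = ((12 - 1) - 472) + 984368 = (11 - 472) + 984368 = -461 + 984368 = 983907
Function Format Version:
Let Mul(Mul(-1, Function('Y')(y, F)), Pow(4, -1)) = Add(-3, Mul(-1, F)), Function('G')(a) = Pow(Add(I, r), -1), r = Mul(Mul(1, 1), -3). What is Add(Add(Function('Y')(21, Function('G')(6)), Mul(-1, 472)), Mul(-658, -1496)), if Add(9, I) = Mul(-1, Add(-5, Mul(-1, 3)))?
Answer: 983907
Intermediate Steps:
I = -1 (I = Add(-9, Mul(-1, Add(-5, Mul(-1, 3)))) = Add(-9, Mul(-1, Add(-5, -3))) = Add(-9, Mul(-1, -8)) = Add(-9, 8) = -1)
r = -3 (r = Mul(1, -3) = -3)
Function('G')(a) = Rational(-1, 4) (Function('G')(a) = Pow(Add(-1, -3), -1) = Pow(-4, -1) = Rational(-1, 4))
Function('Y')(y, F) = Add(12, Mul(4, F)) (Function('Y')(y, F) = Mul(-4, Add(-3, Mul(-1, F))) = Add(12, Mul(4, F)))
Add(Add(Function('Y')(21, Function('G')(6)), Mul(-1, 472)), Mul(-658, -1496)) = Add(Add(Add(12, Mul(4, Rational(-1, 4))), Mul(-1, 472)), Mul(-658, -1496)) = Add(Add(Add(12, -1), -472), 984368) = Add(Add(11, -472), 984368) = Add(-461, 984368) = 983907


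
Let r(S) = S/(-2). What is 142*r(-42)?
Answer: 2982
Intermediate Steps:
r(S) = -S/2 (r(S) = S*(-½) = -S/2)
142*r(-42) = 142*(-½*(-42)) = 142*21 = 2982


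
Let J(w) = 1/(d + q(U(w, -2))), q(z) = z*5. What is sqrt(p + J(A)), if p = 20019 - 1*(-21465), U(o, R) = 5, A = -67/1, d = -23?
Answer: sqrt(165938)/2 ≈ 203.68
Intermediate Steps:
A = -67 (A = -67*1 = -67)
p = 41484 (p = 20019 + 21465 = 41484)
q(z) = 5*z
J(w) = 1/2 (J(w) = 1/(-23 + 5*5) = 1/(-23 + 25) = 1/2)
sqrt(p + J(A)) = sqrt(41484 + 1/2) = sqrt(82969/2) = sqrt(165938)/2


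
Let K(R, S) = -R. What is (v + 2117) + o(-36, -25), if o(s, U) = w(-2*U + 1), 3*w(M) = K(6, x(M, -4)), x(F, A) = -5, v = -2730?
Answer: -615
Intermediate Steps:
w(M) = -2 (w(M) = (-1*6)/3 = (1/3)*(-6) = -2)
o(s, U) = -2
(v + 2117) + o(-36, -25) = (-2730 + 2117) - 2 = -613 - 2 = -615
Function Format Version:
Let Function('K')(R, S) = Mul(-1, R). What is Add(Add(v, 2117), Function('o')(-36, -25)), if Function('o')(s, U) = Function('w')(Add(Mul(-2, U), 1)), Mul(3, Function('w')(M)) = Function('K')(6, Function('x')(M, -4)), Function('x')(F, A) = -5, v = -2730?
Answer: -615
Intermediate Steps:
Function('w')(M) = -2 (Function('w')(M) = Mul(Rational(1, 3), Mul(-1, 6)) = Mul(Rational(1, 3), -6) = -2)
Function('o')(s, U) = -2
Add(Add(v, 2117), Function('o')(-36, -25)) = Add(Add(-2730, 2117), -2) = Add(-613, -2) = -615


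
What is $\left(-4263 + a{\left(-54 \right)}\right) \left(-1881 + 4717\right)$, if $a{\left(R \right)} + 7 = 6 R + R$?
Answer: $-13181728$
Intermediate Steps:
$a{\left(R \right)} = -7 + 7 R$ ($a{\left(R \right)} = -7 + \left(6 R + R\right) = -7 + 7 R$)
$\left(-4263 + a{\left(-54 \right)}\right) \left(-1881 + 4717\right) = \left(-4263 + \left(-7 + 7 \left(-54\right)\right)\right) \left(-1881 + 4717\right) = \left(-4263 - 385\right) 2836 = \left(-4648\right) 2836 = -13181728$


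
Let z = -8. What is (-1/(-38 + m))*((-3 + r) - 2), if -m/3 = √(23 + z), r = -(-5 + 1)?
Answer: -38/1309 + 3*√15/1309 ≈ -0.020154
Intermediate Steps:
r = 4 (r = -1*(-4) = 4)
m = -3*√15 (m = -3*√(23 - 8) = -3*√15 ≈ -11.619)
(-1/(-38 + m))*((-3 + r) - 2) = (-1/(-38 - 3*√15))*((-3 + 4) - 2) = (-1/(-38 - 3*√15))*(1 - 2) = -1/(-38 - 3*√15)*(-1) = 1/(-38 - 3*√15)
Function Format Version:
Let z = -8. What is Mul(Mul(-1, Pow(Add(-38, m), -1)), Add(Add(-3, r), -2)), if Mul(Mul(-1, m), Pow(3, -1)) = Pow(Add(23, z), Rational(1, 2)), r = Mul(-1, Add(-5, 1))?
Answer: Add(Rational(-38, 1309), Mul(Rational(3, 1309), Pow(15, Rational(1, 2)))) ≈ -0.020154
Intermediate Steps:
r = 4 (r = Mul(-1, -4) = 4)
m = Mul(-3, Pow(15, Rational(1, 2))) (m = Mul(-3, Pow(Add(23, -8), Rational(1, 2))) = Mul(-3, Pow(15, Rational(1, 2))) ≈ -11.619)
Mul(Mul(-1, Pow(Add(-38, m), -1)), Add(Add(-3, r), -2)) = Mul(Mul(-1, Pow(Add(-38, Mul(-3, Pow(15, Rational(1, 2)))), -1)), Add(Add(-3, 4), -2)) = Mul(Mul(-1, Pow(Add(-38, Mul(-3, Pow(15, Rational(1, 2)))), -1)), Add(1, -2)) = Mul(Mul(-1, Pow(Add(-38, Mul(-3, Pow(15, Rational(1, 2)))), -1)), -1) = Pow(Add(-38, Mul(-3, Pow(15, Rational(1, 2)))), -1)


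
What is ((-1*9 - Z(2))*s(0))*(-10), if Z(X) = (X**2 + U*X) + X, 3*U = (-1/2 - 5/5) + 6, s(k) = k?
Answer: 0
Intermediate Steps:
U = 3/2 (U = ((-1/2 - 5/5) + 6)/3 = ((-1*1/2 - 5*1/5) + 6)/3 = ((-1/2 - 1) + 6)/3 = (-3/2 + 6)/3 = (1/3)*(9/2) = 3/2 ≈ 1.5000)
Z(X) = X**2 + 5*X/2 (Z(X) = (X**2 + 3*X/2) + X = X**2 + 5*X/2)
((-1*9 - Z(2))*s(0))*(-10) = ((-1*9 - 2*(5 + 2*2)/2)*0)*(-10) = ((-9 - 2*(5 + 4)/2)*0)*(-10) = ((-9 - 2*9/2)*0)*(-10) = ((-9 - 1*9)*0)*(-10) = ((-9 - 9)*0)*(-10) = -18*0*(-10) = 0*(-10) = 0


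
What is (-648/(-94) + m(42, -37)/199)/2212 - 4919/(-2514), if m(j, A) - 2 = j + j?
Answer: 12742579817/6501466713 ≈ 1.9600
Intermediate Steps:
m(j, A) = 2 + 2*j (m(j, A) = 2 + (j + j) = 2 + 2*j)
(-648/(-94) + m(42, -37)/199)/2212 - 4919/(-2514) = (-648/(-94) + (2 + 2*42)/199)/2212 - 4919/(-2514) = (-648*(-1/94) + (2 + 84)*(1/199))*(1/2212) - 4919*(-1/2514) = (324/47 + 86*(1/199))*(1/2212) + 4919/2514 = (324/47 + 86/199)*(1/2212) + 4919/2514 = (68518/9353)*(1/2212) + 4919/2514 = 34259/10344418 + 4919/2514 = 12742579817/6501466713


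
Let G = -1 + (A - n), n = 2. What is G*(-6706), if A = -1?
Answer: 26824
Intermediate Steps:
G = -4 (G = -1 + (-1 - 1*2) = -1 + (-1 - 2) = -1 - 3 = -4)
G*(-6706) = -4*(-6706) = 26824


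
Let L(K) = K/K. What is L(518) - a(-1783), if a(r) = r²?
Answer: -3179088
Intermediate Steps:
L(K) = 1
L(518) - a(-1783) = 1 - 1*(-1783)² = 1 - 1*3179089 = 1 - 3179089 = -3179088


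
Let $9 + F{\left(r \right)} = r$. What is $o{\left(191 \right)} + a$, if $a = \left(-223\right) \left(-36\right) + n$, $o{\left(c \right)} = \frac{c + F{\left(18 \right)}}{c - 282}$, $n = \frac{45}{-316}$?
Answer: $\frac{230785873}{28756} \approx 8025.7$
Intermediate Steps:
$n = - \frac{45}{316}$ ($n = 45 \left(- \frac{1}{316}\right) = - \frac{45}{316} \approx -0.14241$)
$F{\left(r \right)} = -9 + r$
$o{\left(c \right)} = \frac{9 + c}{-282 + c}$ ($o{\left(c \right)} = \frac{c + \left(-9 + 18\right)}{c - 282} = \frac{c + 9}{-282 + c} = \frac{9 + c}{-282 + c}$)
$a = \frac{2536803}{316}$ ($a = \left(-223\right) \left(-36\right) - \frac{45}{316} = 8028 - \frac{45}{316} = \frac{2536803}{316} \approx 8027.9$)
$o{\left(191 \right)} + a = \frac{9 + 191}{-282 + 191} + \frac{2536803}{316} = \frac{1}{-91} \cdot 200 + \frac{2536803}{316} = \left(- \frac{1}{91}\right) 200 + \frac{2536803}{316} = - \frac{200}{91} + \frac{2536803}{316} = \frac{230785873}{28756}$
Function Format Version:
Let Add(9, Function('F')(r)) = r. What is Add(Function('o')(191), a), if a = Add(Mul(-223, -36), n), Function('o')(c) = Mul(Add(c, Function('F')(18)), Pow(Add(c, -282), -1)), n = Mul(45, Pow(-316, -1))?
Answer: Rational(230785873, 28756) ≈ 8025.7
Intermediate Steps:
n = Rational(-45, 316) (n = Mul(45, Rational(-1, 316)) = Rational(-45, 316) ≈ -0.14241)
Function('F')(r) = Add(-9, r)
Function('o')(c) = Mul(Pow(Add(-282, c), -1), Add(9, c)) (Function('o')(c) = Mul(Add(c, Add(-9, 18)), Pow(Add(c, -282), -1)) = Mul(Add(c, 9), Pow(Add(-282, c), -1)) = Mul(Add(9, c), Pow(Add(-282, c), -1)) = Mul(Pow(Add(-282, c), -1), Add(9, c)))
a = Rational(2536803, 316) (a = Add(Mul(-223, -36), Rational(-45, 316)) = Add(8028, Rational(-45, 316)) = Rational(2536803, 316) ≈ 8027.9)
Add(Function('o')(191), a) = Add(Mul(Pow(Add(-282, 191), -1), Add(9, 191)), Rational(2536803, 316)) = Add(Mul(Pow(-91, -1), 200), Rational(2536803, 316)) = Add(Mul(Rational(-1, 91), 200), Rational(2536803, 316)) = Add(Rational(-200, 91), Rational(2536803, 316)) = Rational(230785873, 28756)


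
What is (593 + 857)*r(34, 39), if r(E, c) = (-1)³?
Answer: -1450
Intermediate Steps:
r(E, c) = -1
(593 + 857)*r(34, 39) = (593 + 857)*(-1) = 1450*(-1) = -1450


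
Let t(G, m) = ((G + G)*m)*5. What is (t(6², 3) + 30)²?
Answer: 1232100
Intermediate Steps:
t(G, m) = 10*G*m (t(G, m) = ((2*G)*m)*5 = (2*G*m)*5 = 10*G*m)
(t(6², 3) + 30)² = (10*6²*3 + 30)² = (10*36*3 + 30)² = (1080 + 30)² = 1110² = 1232100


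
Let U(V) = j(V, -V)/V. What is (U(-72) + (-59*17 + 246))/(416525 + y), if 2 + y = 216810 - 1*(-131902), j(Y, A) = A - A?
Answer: -757/765235 ≈ -0.00098924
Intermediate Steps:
j(Y, A) = 0
U(V) = 0 (U(V) = 0/V = 0)
y = 348710 (y = -2 + (216810 - 1*(-131902)) = -2 + (216810 + 131902) = -2 + 348712 = 348710)
(U(-72) + (-59*17 + 246))/(416525 + y) = (0 + (-59*17 + 246))/(416525 + 348710) = (0 + (-1003 + 246))/765235 = (0 - 757)*(1/765235) = -757*1/765235 = -757/765235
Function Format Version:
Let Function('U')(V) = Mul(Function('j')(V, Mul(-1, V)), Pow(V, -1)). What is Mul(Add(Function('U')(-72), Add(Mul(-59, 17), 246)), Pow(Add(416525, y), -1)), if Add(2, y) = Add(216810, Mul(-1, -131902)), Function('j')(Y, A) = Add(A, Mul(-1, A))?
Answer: Rational(-757, 765235) ≈ -0.00098924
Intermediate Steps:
Function('j')(Y, A) = 0
Function('U')(V) = 0 (Function('U')(V) = Mul(0, Pow(V, -1)) = 0)
y = 348710 (y = Add(-2, Add(216810, Mul(-1, -131902))) = Add(-2, Add(216810, 131902)) = Add(-2, 348712) = 348710)
Mul(Add(Function('U')(-72), Add(Mul(-59, 17), 246)), Pow(Add(416525, y), -1)) = Mul(Add(0, Add(Mul(-59, 17), 246)), Pow(Add(416525, 348710), -1)) = Mul(Add(0, Add(-1003, 246)), Pow(765235, -1)) = Mul(Add(0, -757), Rational(1, 765235)) = Mul(-757, Rational(1, 765235)) = Rational(-757, 765235)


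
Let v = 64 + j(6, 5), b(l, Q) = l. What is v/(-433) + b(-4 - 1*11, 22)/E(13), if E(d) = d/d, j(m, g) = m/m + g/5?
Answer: -6561/433 ≈ -15.152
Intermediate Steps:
j(m, g) = 1 + g/5 (j(m, g) = 1 + g*(⅕) = 1 + g/5)
v = 66 (v = 64 + (1 + (⅕)*5) = 64 + (1 + 1) = 64 + 2 = 66)
E(d) = 1
v/(-433) + b(-4 - 1*11, 22)/E(13) = 66/(-433) + (-4 - 1*11)/1 = 66*(-1/433) + (-4 - 11)*1 = -66/433 - 15*1 = -66/433 - 15 = -6561/433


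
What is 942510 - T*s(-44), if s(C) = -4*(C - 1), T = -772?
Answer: 1081470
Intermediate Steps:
s(C) = 4 - 4*C (s(C) = -4*(-1 + C) = 4 - 4*C)
942510 - T*s(-44) = 942510 - (-772)*(4 - 4*(-44)) = 942510 - (-772)*(4 + 176) = 942510 - (-772)*180 = 942510 - 1*(-138960) = 942510 + 138960 = 1081470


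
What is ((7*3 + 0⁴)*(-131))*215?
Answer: -591465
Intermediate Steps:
((7*3 + 0⁴)*(-131))*215 = ((21 + 0)*(-131))*215 = (21*(-131))*215 = -2751*215 = -591465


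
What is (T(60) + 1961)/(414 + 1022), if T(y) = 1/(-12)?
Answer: 23531/17232 ≈ 1.3655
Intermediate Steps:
T(y) = -1/12
(T(60) + 1961)/(414 + 1022) = (-1/12 + 1961)/(414 + 1022) = (23531/12)/1436 = (23531/12)*(1/1436) = 23531/17232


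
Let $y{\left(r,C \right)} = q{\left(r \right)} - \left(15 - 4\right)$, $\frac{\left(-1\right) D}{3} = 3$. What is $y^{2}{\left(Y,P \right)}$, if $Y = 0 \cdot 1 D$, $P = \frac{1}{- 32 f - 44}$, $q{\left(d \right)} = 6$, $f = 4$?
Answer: $25$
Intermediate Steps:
$D = -9$ ($D = \left(-3\right) 3 = -9$)
$P = - \frac{1}{172}$ ($P = \frac{1}{\left(-32\right) 4 - 44} = \frac{1}{-128 - 44} = \frac{1}{-172} = - \frac{1}{172} \approx -0.005814$)
$Y = 0$ ($Y = 0 \cdot 1 \left(-9\right) = 0 \left(-9\right) = 0$)
$y{\left(r,C \right)} = -5$ ($y{\left(r,C \right)} = 6 - \left(15 - 4\right) = 6 - 11 = -5$)
$y^{2}{\left(Y,P \right)} = \left(-5\right)^{2} = 25$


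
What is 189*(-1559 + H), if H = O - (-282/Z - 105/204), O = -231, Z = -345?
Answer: -2646031563/7820 ≈ -3.3837e+5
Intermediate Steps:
H = -1808787/7820 (H = -231 - (-282/(-345) - 105/204) = -231 - (-282*(-1/345) - 105*1/204) = -231 - (94/115 - 35/68) = -231 - 1*2367/7820 = -231 - 2367/7820 = -1808787/7820 ≈ -231.30)
189*(-1559 + H) = 189*(-1559 - 1808787/7820) = 189*(-14000167/7820) = -2646031563/7820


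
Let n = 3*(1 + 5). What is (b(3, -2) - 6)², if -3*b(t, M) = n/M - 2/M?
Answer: 100/9 ≈ 11.111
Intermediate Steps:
n = 18 (n = 3*6 = 18)
b(t, M) = -16/(3*M) (b(t, M) = -(18/M - 2/M)/3 = -16/(3*M))
(b(3, -2) - 6)² = (-16/3/(-2) - 6)² = (-16/3*(-½) - 6)² = (8/3 - 6)² = (-10/3)² = 100/9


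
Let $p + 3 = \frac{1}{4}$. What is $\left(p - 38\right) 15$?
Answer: $- \frac{2445}{4} \approx -611.25$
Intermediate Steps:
$p = - \frac{11}{4}$ ($p = -3 + \frac{1}{4} = - \frac{11}{4} \approx -2.75$)
$\left(p - 38\right) 15 = \left(- \frac{11}{4} - 38\right) 15 = \left(- \frac{163}{4}\right) 15 = - \frac{2445}{4}$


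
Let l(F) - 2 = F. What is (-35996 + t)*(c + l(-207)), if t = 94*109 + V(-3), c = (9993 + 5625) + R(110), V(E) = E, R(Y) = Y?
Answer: -399763819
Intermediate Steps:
l(F) = 2 + F
c = 15728 (c = (9993 + 5625) + 110 = 15618 + 110 = 15728)
t = 10243 (t = 94*109 - 3 = 10246 - 3 = 10243)
(-35996 + t)*(c + l(-207)) = (-35996 + 10243)*(15728 + (2 - 207)) = -25753*(15728 - 205) = -25753*15523 = -399763819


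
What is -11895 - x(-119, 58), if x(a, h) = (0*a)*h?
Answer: -11895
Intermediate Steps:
x(a, h) = 0 (x(a, h) = 0*h = 0)
-11895 - x(-119, 58) = -11895 - 1*0 = -11895 + 0 = -11895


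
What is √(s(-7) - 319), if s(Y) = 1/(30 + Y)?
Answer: 2*I*√42182/23 ≈ 17.859*I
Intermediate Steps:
√(s(-7) - 319) = √(1/(30 - 7) - 319) = √(1/23 - 319) = √(-7336/23) = 2*I*√42182/23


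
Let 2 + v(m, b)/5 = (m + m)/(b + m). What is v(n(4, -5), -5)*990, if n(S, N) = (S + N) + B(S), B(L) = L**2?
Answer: 4950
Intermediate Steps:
n(S, N) = N + S + S**2 (n(S, N) = (S + N) + S**2 = (N + S) + S**2 = N + S + S**2)
v(m, b) = -10 + 10*m/(b + m) (v(m, b) = -10 + 5*((m + m)/(b + m)) = -10 + 5*((2*m)/(b + m)) = -10 + 5*(2*m/(b + m)) = -10 + 10*m/(b + m))
v(n(4, -5), -5)*990 = -10*(-5)/(-5 + (-5 + 4 + 4**2))*990 = -10*(-5)/(-5 + (-5 + 4 + 16))*990 = -10*(-5)/(-5 + 15)*990 = -10*(-5)/10*990 = -10*(-5)*1/10*990 = 5*990 = 4950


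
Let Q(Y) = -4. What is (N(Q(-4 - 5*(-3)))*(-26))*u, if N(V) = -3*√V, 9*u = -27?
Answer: -468*I ≈ -468.0*I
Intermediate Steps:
u = -3 (u = (⅑)*(-27) = -3)
(N(Q(-4 - 5*(-3)))*(-26))*u = (-6*I*(-26))*(-3) = (156*I)*(-3) = -468*I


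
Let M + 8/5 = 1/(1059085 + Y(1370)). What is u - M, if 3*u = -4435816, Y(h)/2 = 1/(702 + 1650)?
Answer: -27623658518138456/18682259415 ≈ -1.4786e+6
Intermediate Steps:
Y(h) = 1/1176 (Y(h) = 2/(702 + 1650) = 2/2352 = 2*(1/2352) = 1/1176)
M = -9963865808/6227419805 (M = -8/5 + 1/(1059085 + 1/1176) = -8/5 + 1/(1245483961/1176) = -8/5 + 1176/1245483961 = -9963865808/6227419805 ≈ -1.6000)
u = -4435816/3 (u = (⅓)*(-4435816) = -4435816/3 ≈ -1.4786e+6)
u - M = -4435816/3 - 1*(-9963865808/6227419805) = -4435816/3 + 9963865808/6227419805 = -27623658518138456/18682259415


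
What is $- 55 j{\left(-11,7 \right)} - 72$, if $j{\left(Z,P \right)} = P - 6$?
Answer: $-127$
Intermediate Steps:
$j{\left(Z,P \right)} = -6 + P$ ($j{\left(Z,P \right)} = P - 6 = -6 + P$)
$- 55 j{\left(-11,7 \right)} - 72 = - 55 \left(-6 + 7\right) - 72 = \left(-55\right) 1 - 72 = -55 - 72 = -127$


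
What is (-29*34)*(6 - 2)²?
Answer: -15776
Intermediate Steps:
(-29*34)*(6 - 2)² = -986*4² = -986*16 = -15776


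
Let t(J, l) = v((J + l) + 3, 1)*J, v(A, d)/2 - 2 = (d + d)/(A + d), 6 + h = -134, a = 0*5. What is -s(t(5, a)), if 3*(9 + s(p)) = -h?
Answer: -113/3 ≈ -37.667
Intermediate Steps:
a = 0
h = -140 (h = -6 - 134 = -140)
v(A, d) = 4 + 4*d/(A + d) (v(A, d) = 4 + 2*((d + d)/(A + d)) = 4 + 2*((2*d)/(A + d)) = 4 + 2*(2*d/(A + d)) = 4 + 4*d/(A + d))
t(J, l) = 4*J*(5 + J + l)/(4 + J + l) (t(J, l) = (4*(((J + l) + 3) + 2*1)/(((J + l) + 3) + 1))*J = (4*((3 + J + l) + 2)/((3 + J + l) + 1))*J = (4*(5 + J + l)/(4 + J + l))*J = 4*J*(5 + J + l)/(4 + J + l))
s(p) = 113/3 (s(p) = -9 + (-1*(-140))/3 = -9 + (⅓)*140 = -9 + 140/3 = 113/3)
-s(t(5, a)) = -1*113/3 = -113/3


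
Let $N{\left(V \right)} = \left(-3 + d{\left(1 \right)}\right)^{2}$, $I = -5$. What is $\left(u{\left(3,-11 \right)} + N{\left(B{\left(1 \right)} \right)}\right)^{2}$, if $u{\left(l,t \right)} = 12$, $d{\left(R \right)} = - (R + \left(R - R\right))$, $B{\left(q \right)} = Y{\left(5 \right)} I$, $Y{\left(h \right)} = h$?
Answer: $784$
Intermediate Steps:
$B{\left(q \right)} = -25$ ($B{\left(q \right)} = 5 \left(-5\right) = -25$)
$d{\left(R \right)} = - R$ ($d{\left(R \right)} = - (R + 0) = - R$)
$N{\left(V \right)} = 16$ ($N{\left(V \right)} = \left(-3 - 1\right)^{2} = \left(-4\right)^{2} = 16$)
$\left(u{\left(3,-11 \right)} + N{\left(B{\left(1 \right)} \right)}\right)^{2} = \left(12 + 16\right)^{2} = 28^{2} = 784$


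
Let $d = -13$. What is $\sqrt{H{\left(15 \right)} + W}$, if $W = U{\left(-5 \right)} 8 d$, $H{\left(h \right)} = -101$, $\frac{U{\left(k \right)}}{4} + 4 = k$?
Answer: $\sqrt{3643} \approx 60.357$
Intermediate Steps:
$U{\left(k \right)} = -16 + 4 k$
$W = 3744$ ($W = \left(-16 + 4 \left(-5\right)\right) 8 \left(-13\right) = \left(-16 - 20\right) 8 \left(-13\right) = \left(-36\right) 8 \left(-13\right) = \left(-288\right) \left(-13\right) = 3744$)
$\sqrt{H{\left(15 \right)} + W} = \sqrt{-101 + 3744} = \sqrt{3643}$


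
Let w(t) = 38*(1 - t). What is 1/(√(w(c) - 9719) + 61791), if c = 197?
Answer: 61791/3818144848 - I*√17167/3818144848 ≈ 1.6184e-5 - 3.4316e-8*I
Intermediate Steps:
w(t) = 38 - 38*t
1/(√(w(c) - 9719) + 61791) = 1/(√((38 - 38*197) - 9719) + 61791) = 1/(√((38 - 7486) - 9719) + 61791) = 1/(√(-7448 - 9719) + 61791) = 1/(√(-17167) + 61791) = 1/(I*√17167 + 61791) = 1/(61791 + I*√17167)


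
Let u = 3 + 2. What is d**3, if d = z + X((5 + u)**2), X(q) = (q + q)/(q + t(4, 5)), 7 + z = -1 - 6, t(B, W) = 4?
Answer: -3869893/2197 ≈ -1761.4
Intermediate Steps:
u = 5
z = -14 (z = -7 + (-1 - 6) = -7 - 7 = -14)
X(q) = 2*q/(4 + q) (X(q) = (q + q)/(q + 4) = (2*q)/(4 + q) = 2*q/(4 + q))
d = -157/13 (d = -14 + 2*(5 + 5)**2/(4 + (5 + 5)**2) = -14 + 2*10**2/(4 + 10**2) = -14 + 2*100/(4 + 100) = -14 + 2*100/104 = -14 + 2*100*(1/104) = -14 + 25/13 = -157/13 ≈ -12.077)
d**3 = (-157/13)**3 = -3869893/2197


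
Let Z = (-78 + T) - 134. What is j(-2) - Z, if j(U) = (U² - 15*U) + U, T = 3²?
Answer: 235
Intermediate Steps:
T = 9
Z = -203 (Z = (-78 + 9) - 134 = -69 - 134 = -203)
j(U) = U² - 14*U
j(-2) - Z = -2*(-14 - 2) - 1*(-203) = -2*(-16) + 203 = 32 + 203 = 235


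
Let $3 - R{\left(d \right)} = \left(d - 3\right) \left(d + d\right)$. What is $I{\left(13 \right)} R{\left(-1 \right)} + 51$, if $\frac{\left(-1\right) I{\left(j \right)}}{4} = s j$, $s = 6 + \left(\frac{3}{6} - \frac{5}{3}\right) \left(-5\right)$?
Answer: $\frac{9383}{3} \approx 3127.7$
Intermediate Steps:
$R{\left(d \right)} = 3 - 2 d \left(-3 + d\right)$ ($R{\left(d \right)} = 3 - \left(d - 3\right) \left(d + d\right) = 3 - \left(-3 + d\right) 2 d = 3 - 2 d \left(-3 + d\right)$)
$s = \frac{71}{6}$ ($s = 6 + \left(3 \cdot \frac{1}{6} - \frac{5}{3}\right) \left(-5\right) = 6 + \left(\frac{1}{2} - \frac{5}{3}\right) \left(-5\right) = 6 - - \frac{35}{6} = 6 + \frac{35}{6} = \frac{71}{6} \approx 11.833$)
$I{\left(j \right)} = - \frac{142 j}{3}$ ($I{\left(j \right)} = - 4 \frac{71 j}{6} = - \frac{142 j}{3}$)
$I{\left(13 \right)} R{\left(-1 \right)} + 51 = \left(- \frac{142}{3}\right) 13 \left(3 - 2 \left(-1\right)^{2} + 6 \left(-1\right)\right) + 51 = - \frac{1846 \left(3 - 2 - 6\right)}{3} + 51 = \left(- \frac{1846}{3}\right) \left(-5\right) + 51 = \frac{9230}{3} + 51 = \frac{9383}{3}$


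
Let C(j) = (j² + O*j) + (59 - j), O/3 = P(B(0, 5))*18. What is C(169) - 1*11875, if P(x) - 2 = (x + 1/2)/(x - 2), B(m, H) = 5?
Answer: 51559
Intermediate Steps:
P(x) = 2 + (½ + x)/(-2 + x) (P(x) = 2 + (x + 1/2)/(x - 2) = 2 + (x + ½)/(-2 + x) = 2 + (½ + x)/(-2 + x))
O = 207 (O = 3*(((-7 + 6*5)/(2*(-2 + 5)))*18) = 3*(((½)*(-7 + 30)/3)*18) = 3*(((½)*(⅓)*23)*18) = 3*((23/6)*18) = 3*69 = 207)
C(j) = 59 + j² + 206*j (C(j) = (j² + 207*j) + (59 - j) = 59 + j² + 206*j)
C(169) - 1*11875 = (59 + 169² + 206*169) - 1*11875 = (59 + 28561 + 34814) - 11875 = 63434 - 11875 = 51559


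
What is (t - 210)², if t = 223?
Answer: 169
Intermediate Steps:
(t - 210)² = (223 - 210)² = 13² = 169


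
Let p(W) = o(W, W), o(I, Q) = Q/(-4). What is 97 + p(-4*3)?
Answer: 100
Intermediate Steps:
o(I, Q) = -Q/4 (o(I, Q) = Q*(-¼) = -Q/4)
p(W) = -W/4
97 + p(-4*3) = 97 - (-1)*3 = 97 - ¼*(-12) = 97 + 3 = 100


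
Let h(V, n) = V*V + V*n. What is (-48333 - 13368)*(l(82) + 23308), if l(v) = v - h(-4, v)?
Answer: -1462437102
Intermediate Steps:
h(V, n) = V**2 + V*n
l(v) = -16 + 5*v (l(v) = v - (-4)*(-4 + v) = v - (16 - 4*v) = v + (-16 + 4*v) = -16 + 5*v)
(-48333 - 13368)*(l(82) + 23308) = (-48333 - 13368)*((-16 + 5*82) + 23308) = -61701*((-16 + 410) + 23308) = -61701*(394 + 23308) = -61701*23702 = -1462437102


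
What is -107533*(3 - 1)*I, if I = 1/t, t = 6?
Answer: -107533/3 ≈ -35844.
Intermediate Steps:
I = 1/6 ≈ 0.16667
-107533*(3 - 1)*I = -107533*(3 - 1)/6 = -215066/6 = -107533*1/3 = -107533/3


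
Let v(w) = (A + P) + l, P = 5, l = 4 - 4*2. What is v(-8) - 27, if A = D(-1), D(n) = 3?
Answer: -23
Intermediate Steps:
l = -4 (l = 4 - 8 = -4)
A = 3
v(w) = 4 (v(w) = (3 + 5) - 4 = 8 - 4 = 4)
v(-8) - 27 = 4 - 27 = -23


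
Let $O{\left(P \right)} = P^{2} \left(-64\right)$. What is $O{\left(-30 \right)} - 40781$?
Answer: $-98381$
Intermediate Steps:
$O{\left(P \right)} = - 64 P^{2}$
$O{\left(-30 \right)} - 40781 = - 64 \left(-30\right)^{2} - 40781 = \left(-64\right) 900 - 40781 = -57600 - 40781 = -98381$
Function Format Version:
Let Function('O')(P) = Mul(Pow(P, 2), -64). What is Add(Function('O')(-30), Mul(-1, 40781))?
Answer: -98381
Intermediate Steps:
Function('O')(P) = Mul(-64, Pow(P, 2))
Add(Function('O')(-30), Mul(-1, 40781)) = Add(Mul(-64, Pow(-30, 2)), Mul(-1, 40781)) = Add(Mul(-64, 900), -40781) = Add(-57600, -40781) = -98381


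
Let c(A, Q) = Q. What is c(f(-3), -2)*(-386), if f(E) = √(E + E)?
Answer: 772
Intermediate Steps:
f(E) = √2*√E (f(E) = √(2*E) = √2*√E)
c(f(-3), -2)*(-386) = -2*(-386) = 772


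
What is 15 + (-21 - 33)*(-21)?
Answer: 1149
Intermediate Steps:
15 + (-21 - 33)*(-21) = 15 - 54*(-21) = 15 + 1134 = 1149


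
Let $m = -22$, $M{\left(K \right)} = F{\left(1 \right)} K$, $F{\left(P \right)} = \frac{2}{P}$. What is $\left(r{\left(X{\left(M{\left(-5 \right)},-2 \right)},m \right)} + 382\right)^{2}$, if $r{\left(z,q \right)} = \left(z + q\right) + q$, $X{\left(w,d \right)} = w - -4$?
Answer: $110224$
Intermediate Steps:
$M{\left(K \right)} = 2 K$ ($M{\left(K \right)} = \frac{2}{1} K = 2 \cdot 1 K = 2 K$)
$X{\left(w,d \right)} = 4 + w$ ($X{\left(w,d \right)} = w + 4 = 4 + w$)
$r{\left(z,q \right)} = z + 2 q$ ($r{\left(z,q \right)} = \left(q + z\right) + q = z + 2 q$)
$\left(r{\left(X{\left(M{\left(-5 \right)},-2 \right)},m \right)} + 382\right)^{2} = \left(\left(\left(4 + 2 \left(-5\right)\right) + 2 \left(-22\right)\right) + 382\right)^{2} = \left(\left(\left(4 - 10\right) - 44\right) + 382\right)^{2} = \left(\left(-6 - 44\right) + 382\right)^{2} = \left(-50 + 382\right)^{2} = 332^{2} = 110224$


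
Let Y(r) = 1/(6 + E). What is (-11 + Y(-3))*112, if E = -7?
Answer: -1344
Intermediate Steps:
Y(r) = -1 (Y(r) = 1/(6 - 7) = 1/(-1) = -1)
(-11 + Y(-3))*112 = (-11 - 1)*112 = -12*112 = -1344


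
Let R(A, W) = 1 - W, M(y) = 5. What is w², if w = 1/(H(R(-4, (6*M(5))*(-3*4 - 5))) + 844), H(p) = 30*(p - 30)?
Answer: 1/233295076 ≈ 4.2864e-9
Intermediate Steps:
H(p) = -900 + 30*p (H(p) = 30*(-30 + p) = -900 + 30*p)
w = 1/15274 (w = 1/((-900 + 30*(1 - 6*5*(-3*4 - 5))) + 844) = 1/((-900 + 30*(1 - 30*(-12 - 5))) + 844) = 1/((-900 + 30*(1 - 30*(-17))) + 844) = 1/((-900 + 30*(1 - 1*(-510))) + 844) = 1/((-900 + 30*(1 + 510)) + 844) = 1/((-900 + 30*511) + 844) = 1/((-900 + 15330) + 844) = 1/(14430 + 844) = 1/15274 ≈ 6.5471e-5)
w² = (1/15274)² = 1/233295076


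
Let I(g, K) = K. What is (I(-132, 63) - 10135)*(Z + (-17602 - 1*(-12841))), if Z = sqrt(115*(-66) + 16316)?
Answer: 47952792 - 10072*sqrt(8726) ≈ 4.7012e+7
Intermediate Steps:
Z = sqrt(8726) (Z = sqrt(-7590 + 16316) = sqrt(8726) ≈ 93.413)
(I(-132, 63) - 10135)*(Z + (-17602 - 1*(-12841))) = (63 - 10135)*(sqrt(8726) + (-17602 - 1*(-12841))) = -10072*(sqrt(8726) + (-17602 + 12841)) = -10072*(sqrt(8726) - 4761) = -10072*(-4761 + sqrt(8726)) = 47952792 - 10072*sqrt(8726)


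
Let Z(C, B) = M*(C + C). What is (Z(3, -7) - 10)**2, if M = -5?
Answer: 1600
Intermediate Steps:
Z(C, B) = -10*C (Z(C, B) = -5*(C + C) = -10*C)
(Z(3, -7) - 10)**2 = (-10*3 - 10)**2 = (-30 - 10)**2 = (-40)**2 = 1600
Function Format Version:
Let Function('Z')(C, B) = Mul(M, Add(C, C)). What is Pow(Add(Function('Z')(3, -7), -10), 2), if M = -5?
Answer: 1600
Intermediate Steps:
Function('Z')(C, B) = Mul(-10, C) (Function('Z')(C, B) = Mul(-5, Add(C, C)) = Mul(-5, Mul(2, C)) = Mul(-10, C))
Pow(Add(Function('Z')(3, -7), -10), 2) = Pow(Add(Mul(-10, 3), -10), 2) = Pow(Add(-30, -10), 2) = Pow(-40, 2) = 1600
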